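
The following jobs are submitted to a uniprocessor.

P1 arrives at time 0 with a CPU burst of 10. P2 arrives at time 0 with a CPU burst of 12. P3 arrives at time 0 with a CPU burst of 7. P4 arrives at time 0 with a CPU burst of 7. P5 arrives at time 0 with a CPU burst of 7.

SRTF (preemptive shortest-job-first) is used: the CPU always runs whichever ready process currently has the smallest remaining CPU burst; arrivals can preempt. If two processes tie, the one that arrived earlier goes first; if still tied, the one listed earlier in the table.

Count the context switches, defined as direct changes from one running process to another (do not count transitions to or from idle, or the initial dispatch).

4

Schedule: | P3 0-7 | P4 7-14 | P5 14-21 | P1 21-31 | P2 31-43 |
Completion: P1=31  P2=43  P3=7  P4=14  P5=21
Turnaround (C−A): P1=31  P2=43  P3=7  P4=14  P5=21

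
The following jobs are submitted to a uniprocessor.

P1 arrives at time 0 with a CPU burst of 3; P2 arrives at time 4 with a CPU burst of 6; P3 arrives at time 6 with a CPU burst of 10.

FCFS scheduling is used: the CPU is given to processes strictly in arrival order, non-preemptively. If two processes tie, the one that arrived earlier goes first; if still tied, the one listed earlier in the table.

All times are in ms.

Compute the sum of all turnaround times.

23

Timeline: | P1 0-3 | idle 3-4 | P2 4-10 | P3 10-20 |
Completion: P1=3  P2=10  P3=20
Turnaround (C−A): P1=3  P2=6  P3=14
Turnaround = completion − arrival: P1=3, P2=6, P3=14
Total turnaround = 3 + 6 + 14 = 23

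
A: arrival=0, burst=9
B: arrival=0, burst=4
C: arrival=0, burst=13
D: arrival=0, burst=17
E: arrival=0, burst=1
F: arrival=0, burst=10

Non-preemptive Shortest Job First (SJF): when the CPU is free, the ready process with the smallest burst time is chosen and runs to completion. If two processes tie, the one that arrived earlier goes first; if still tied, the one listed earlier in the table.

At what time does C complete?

37

Schedule: | E 0-1 | B 1-5 | A 5-14 | F 14-24 | C 24-37 | D 37-54 |
Completion: A=14  B=5  C=37  D=54  E=1  F=24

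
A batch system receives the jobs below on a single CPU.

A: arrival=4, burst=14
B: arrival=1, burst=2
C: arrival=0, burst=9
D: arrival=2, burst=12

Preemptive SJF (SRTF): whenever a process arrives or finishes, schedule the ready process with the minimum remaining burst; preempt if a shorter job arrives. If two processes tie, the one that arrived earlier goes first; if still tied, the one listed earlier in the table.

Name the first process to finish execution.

Schedule: | C 0-1 | B 1-3 | C 3-11 | D 11-23 | A 23-37 |
Completion: A=37  B=3  C=11  D=23
Turnaround (C−A): A=33  B=2  C=11  D=21
Finish order: B → C → D → A

B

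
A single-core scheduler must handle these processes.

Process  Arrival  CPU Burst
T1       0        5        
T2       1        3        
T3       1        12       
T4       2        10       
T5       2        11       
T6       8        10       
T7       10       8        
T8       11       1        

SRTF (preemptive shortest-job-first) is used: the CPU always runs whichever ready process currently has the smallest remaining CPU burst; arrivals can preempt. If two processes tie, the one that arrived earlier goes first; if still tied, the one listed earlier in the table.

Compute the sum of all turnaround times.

180

Gantt: | T1 0-1 | T2 1-4 | T1 4-8 | T4 8-11 | T8 11-12 | T4 12-19 | T7 19-27 | T6 27-37 | T5 37-48 | T3 48-60 |
Completion: T1=8  T2=4  T3=60  T4=19  T5=48  T6=37  T7=27  T8=12
Turnaround (C−A): T1=8  T2=3  T3=59  T4=17  T5=46  T6=29  T7=17  T8=1
Turnaround = completion − arrival: T1=8, T2=3, T3=59, T4=17, T5=46, T6=29, T7=17, T8=1
Total turnaround = 8 + 3 + 59 + 17 + 46 + 29 + 17 + 1 = 180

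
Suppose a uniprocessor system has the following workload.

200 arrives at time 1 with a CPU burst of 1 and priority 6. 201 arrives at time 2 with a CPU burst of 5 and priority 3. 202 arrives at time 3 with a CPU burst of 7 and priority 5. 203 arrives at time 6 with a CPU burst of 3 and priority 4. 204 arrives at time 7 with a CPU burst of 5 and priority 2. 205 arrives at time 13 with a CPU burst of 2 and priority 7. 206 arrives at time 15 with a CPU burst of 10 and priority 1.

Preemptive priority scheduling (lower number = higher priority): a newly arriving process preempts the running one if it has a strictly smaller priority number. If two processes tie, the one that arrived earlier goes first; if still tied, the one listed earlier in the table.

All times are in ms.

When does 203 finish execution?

15

Schedule: | idle 0-1 | 200 1-2 | 201 2-7 | 204 7-12 | 203 12-15 | 206 15-25 | 202 25-32 | 205 32-34 |
Completion: 200=2  201=7  202=32  203=15  204=12  205=34  206=25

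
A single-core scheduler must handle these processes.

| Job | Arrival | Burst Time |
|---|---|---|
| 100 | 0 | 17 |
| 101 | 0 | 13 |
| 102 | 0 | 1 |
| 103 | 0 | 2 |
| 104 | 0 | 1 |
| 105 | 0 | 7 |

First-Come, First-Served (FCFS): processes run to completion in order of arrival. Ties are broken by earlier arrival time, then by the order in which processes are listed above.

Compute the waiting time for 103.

31

Schedule: | 100 0-17 | 101 17-30 | 102 30-31 | 103 31-33 | 104 33-34 | 105 34-41 |
Completion: 100=17  101=30  102=31  103=33  104=34  105=41
Turnaround (C−A): 100=17  101=30  102=31  103=33  104=34  105=41
Waiting(103) = turnaround − burst = 33 − 2 = 31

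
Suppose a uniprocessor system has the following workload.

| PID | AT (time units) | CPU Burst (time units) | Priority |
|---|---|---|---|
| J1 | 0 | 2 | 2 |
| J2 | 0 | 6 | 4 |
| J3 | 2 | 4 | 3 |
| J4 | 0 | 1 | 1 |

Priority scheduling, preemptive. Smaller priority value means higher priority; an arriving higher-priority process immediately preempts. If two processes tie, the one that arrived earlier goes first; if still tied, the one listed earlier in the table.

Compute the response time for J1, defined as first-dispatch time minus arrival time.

1

Gantt: | J4 0-1 | J1 1-3 | J3 3-7 | J2 7-13 |
Completion: J1=3  J2=13  J3=7  J4=1
Response(J1) = first start − arrival = 1 − 0 = 1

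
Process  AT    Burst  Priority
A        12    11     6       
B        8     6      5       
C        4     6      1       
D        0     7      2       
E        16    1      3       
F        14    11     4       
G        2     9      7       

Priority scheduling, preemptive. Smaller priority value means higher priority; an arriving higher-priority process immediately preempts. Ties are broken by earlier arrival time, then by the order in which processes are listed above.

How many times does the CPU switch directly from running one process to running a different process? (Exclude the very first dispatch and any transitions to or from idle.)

9

Schedule: | D 0-4 | C 4-10 | D 10-13 | B 13-14 | F 14-16 | E 16-17 | F 17-26 | B 26-31 | A 31-42 | G 42-51 |
Completion: A=42  B=31  C=10  D=13  E=17  F=26  G=51
Turnaround (C−A): A=30  B=23  C=6  D=13  E=1  F=12  G=49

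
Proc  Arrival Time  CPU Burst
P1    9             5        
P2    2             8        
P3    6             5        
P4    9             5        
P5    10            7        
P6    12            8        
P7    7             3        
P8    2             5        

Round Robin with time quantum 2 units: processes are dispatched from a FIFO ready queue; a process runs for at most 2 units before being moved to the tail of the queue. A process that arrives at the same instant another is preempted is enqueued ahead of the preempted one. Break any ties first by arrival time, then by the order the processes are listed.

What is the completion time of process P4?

41

Gantt: | idle 0-2 | P2 2-4 | P8 4-6 | P2 6-8 | P3 8-10 | P8 10-12 | P7 12-14 | P2 14-16 | P1 16-18 | P4 18-20 | P5 20-22 | P3 22-24 | P6 24-26 | P8 26-27 | P7 27-28 | P2 28-30 | P1 30-32 | P4 32-34 | P5 34-36 | P3 36-37 | P6 37-39 | P1 39-40 | P4 40-41 | P5 41-43 | P6 43-45 | P5 45-46 | P6 46-48 |
Completion: P1=40  P2=30  P3=37  P4=41  P5=46  P6=48  P7=28  P8=27
Turnaround (C−A): P1=31  P2=28  P3=31  P4=32  P5=36  P6=36  P7=21  P8=25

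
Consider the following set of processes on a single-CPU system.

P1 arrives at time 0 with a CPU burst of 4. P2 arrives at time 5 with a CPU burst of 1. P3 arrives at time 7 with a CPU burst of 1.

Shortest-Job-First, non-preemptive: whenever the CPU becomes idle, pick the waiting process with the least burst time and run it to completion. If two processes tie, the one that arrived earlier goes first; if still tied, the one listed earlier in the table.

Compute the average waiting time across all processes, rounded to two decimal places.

Schedule: | P1 0-4 | idle 4-5 | P2 5-6 | idle 6-7 | P3 7-8 |
Completion: P1=4  P2=6  P3=8
Turnaround (C−A): P1=4  P2=1  P3=1
Waiting times: P1=0, P2=0, P3=0
Average waiting = (0+0+0) / 3 = 0/3 = 0.00

0.00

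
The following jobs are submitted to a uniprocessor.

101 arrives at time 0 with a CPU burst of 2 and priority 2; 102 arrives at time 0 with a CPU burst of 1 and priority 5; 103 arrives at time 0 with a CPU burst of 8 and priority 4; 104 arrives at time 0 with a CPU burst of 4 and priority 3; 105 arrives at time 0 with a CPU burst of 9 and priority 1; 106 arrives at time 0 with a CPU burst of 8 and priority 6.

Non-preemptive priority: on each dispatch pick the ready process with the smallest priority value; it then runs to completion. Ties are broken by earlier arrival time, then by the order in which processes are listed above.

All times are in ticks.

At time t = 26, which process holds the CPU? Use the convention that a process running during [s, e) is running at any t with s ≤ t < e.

Gantt: | 105 0-9 | 101 9-11 | 104 11-15 | 103 15-23 | 102 23-24 | 106 24-32 |
Completion: 101=11  102=24  103=23  104=15  105=9  106=32
Turnaround (C−A): 101=11  102=24  103=23  104=15  105=9  106=32

106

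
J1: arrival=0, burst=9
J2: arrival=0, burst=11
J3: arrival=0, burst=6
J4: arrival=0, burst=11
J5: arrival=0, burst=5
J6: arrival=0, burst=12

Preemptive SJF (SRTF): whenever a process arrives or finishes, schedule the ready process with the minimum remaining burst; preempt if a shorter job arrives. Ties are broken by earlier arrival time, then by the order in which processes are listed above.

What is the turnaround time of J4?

42

Gantt: | J5 0-5 | J3 5-11 | J1 11-20 | J2 20-31 | J4 31-42 | J6 42-54 |
Completion: J1=20  J2=31  J3=11  J4=42  J5=5  J6=54
Turnaround(J4) = completion − arrival = 42 − 0 = 42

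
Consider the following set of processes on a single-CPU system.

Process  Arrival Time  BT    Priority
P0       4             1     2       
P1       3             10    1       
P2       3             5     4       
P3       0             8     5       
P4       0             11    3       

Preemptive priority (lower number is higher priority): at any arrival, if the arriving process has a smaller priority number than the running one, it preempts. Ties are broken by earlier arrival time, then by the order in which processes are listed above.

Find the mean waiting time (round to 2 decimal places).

Timeline: | P4 0-3 | P1 3-13 | P0 13-14 | P4 14-22 | P2 22-27 | P3 27-35 |
Completion: P0=14  P1=13  P2=27  P3=35  P4=22
Waiting times: P0=9, P1=0, P2=19, P3=27, P4=11
Average waiting = (9+0+19+27+11) / 5 = 66/5 = 13.20

13.20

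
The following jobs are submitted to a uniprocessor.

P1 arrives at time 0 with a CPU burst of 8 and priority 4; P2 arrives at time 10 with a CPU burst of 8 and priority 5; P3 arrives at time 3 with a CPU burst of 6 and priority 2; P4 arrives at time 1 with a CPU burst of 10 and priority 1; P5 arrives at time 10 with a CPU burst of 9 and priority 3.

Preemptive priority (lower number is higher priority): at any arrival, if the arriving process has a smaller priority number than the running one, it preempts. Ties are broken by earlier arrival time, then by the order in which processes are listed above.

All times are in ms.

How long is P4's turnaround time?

10

Gantt: | P1 0-1 | P4 1-11 | P3 11-17 | P5 17-26 | P1 26-33 | P2 33-41 |
Completion: P1=33  P2=41  P3=17  P4=11  P5=26
Turnaround(P4) = completion − arrival = 11 − 1 = 10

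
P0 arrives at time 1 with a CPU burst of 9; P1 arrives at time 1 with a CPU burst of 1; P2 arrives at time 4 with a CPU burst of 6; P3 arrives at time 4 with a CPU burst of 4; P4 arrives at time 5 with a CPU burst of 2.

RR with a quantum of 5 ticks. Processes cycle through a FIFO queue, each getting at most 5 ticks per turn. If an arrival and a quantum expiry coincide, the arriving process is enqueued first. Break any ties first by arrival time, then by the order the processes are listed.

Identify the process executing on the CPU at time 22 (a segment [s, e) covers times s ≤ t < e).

Schedule: | idle 0-1 | P0 1-6 | P1 6-7 | P2 7-12 | P3 12-16 | P4 16-18 | P0 18-22 | P2 22-23 |
Completion: P0=22  P1=7  P2=23  P3=16  P4=18
Turnaround (C−A): P0=21  P1=6  P2=19  P3=12  P4=13

P2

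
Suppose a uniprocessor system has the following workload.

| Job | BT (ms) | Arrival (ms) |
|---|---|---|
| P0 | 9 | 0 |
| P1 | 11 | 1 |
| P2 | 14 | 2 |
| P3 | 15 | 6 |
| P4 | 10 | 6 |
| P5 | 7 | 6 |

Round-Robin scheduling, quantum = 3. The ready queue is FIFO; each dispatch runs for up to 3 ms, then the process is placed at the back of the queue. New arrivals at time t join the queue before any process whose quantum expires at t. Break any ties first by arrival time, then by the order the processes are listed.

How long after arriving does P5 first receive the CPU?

Schedule: | P0 0-3 | P1 3-6 | P2 6-9 | P0 9-12 | P3 12-15 | P4 15-18 | P5 18-21 | P1 21-24 | P2 24-27 | P0 27-30 | P3 30-33 | P4 33-36 | P5 36-39 | P1 39-42 | P2 42-45 | P3 45-48 | P4 48-51 | P5 51-52 | P1 52-54 | P2 54-57 | P3 57-60 | P4 60-61 | P2 61-63 | P3 63-66 |
Completion: P0=30  P1=54  P2=63  P3=66  P4=61  P5=52
Response(P5) = first start − arrival = 18 − 6 = 12

12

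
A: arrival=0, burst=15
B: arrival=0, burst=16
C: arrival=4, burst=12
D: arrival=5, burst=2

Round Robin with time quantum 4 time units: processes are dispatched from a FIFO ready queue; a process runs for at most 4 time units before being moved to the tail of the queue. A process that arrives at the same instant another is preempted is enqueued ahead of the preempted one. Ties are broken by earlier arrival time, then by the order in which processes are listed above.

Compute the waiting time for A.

Timeline: | A 0-4 | B 4-8 | C 8-12 | A 12-16 | D 16-18 | B 18-22 | C 22-26 | A 26-30 | B 30-34 | C 34-38 | A 38-41 | B 41-45 |
Completion: A=41  B=45  C=38  D=18
Waiting(A) = turnaround − burst = 41 − 15 = 26

26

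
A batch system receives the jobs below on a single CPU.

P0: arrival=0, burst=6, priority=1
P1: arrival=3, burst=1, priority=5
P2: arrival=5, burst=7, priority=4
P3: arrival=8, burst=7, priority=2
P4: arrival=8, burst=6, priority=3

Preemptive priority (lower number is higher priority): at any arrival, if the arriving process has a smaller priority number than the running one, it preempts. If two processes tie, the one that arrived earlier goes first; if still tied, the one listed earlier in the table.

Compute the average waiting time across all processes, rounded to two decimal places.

8.80

Schedule: | P0 0-6 | P2 6-8 | P3 8-15 | P4 15-21 | P2 21-26 | P1 26-27 |
Completion: P0=6  P1=27  P2=26  P3=15  P4=21
Turnaround (C−A): P0=6  P1=24  P2=21  P3=7  P4=13
Waiting times: P0=0, P1=23, P2=14, P3=0, P4=7
Average waiting = (0+23+14+0+7) / 5 = 44/5 = 8.80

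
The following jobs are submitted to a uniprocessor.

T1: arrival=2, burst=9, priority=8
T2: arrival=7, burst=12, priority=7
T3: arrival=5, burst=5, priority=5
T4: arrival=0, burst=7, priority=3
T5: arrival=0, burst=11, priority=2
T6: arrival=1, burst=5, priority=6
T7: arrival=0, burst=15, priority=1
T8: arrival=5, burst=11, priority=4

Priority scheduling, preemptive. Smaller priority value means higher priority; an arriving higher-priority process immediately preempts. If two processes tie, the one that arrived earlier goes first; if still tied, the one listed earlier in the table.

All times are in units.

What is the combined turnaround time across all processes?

Gantt: | T7 0-15 | T5 15-26 | T4 26-33 | T8 33-44 | T3 44-49 | T6 49-54 | T2 54-66 | T1 66-75 |
Completion: T1=75  T2=66  T3=49  T4=33  T5=26  T6=54  T7=15  T8=44
Turnaround = completion − arrival: T1=73, T2=59, T3=44, T4=33, T5=26, T6=53, T7=15, T8=39
Total turnaround = 73 + 59 + 44 + 33 + 26 + 53 + 15 + 39 = 342

342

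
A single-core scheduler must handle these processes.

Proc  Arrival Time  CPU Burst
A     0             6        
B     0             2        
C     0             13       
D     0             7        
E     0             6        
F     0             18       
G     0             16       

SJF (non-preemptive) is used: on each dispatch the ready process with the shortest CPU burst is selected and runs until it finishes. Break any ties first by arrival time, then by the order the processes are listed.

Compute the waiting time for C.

Timeline: | B 0-2 | A 2-8 | E 8-14 | D 14-21 | C 21-34 | G 34-50 | F 50-68 |
Completion: A=8  B=2  C=34  D=21  E=14  F=68  G=50
Waiting(C) = turnaround − burst = 34 − 13 = 21

21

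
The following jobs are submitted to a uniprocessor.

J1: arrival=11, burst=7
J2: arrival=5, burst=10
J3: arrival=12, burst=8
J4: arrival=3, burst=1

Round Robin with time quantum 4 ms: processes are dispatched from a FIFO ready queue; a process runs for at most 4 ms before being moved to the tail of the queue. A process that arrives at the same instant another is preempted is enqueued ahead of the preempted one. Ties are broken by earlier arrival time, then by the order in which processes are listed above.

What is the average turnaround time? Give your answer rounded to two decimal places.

Timeline: | idle 0-3 | J4 3-4 | idle 4-5 | J2 5-13 | J1 13-17 | J3 17-21 | J2 21-23 | J1 23-26 | J3 26-30 |
Completion: J1=26  J2=23  J3=30  J4=4
Turnaround (C−A): J1=15  J2=18  J3=18  J4=1
Turnaround times: J1=15, J2=18, J3=18, J4=1
Average turnaround = (15+18+18+1) / 4 = 52/4 = 13.00

13.00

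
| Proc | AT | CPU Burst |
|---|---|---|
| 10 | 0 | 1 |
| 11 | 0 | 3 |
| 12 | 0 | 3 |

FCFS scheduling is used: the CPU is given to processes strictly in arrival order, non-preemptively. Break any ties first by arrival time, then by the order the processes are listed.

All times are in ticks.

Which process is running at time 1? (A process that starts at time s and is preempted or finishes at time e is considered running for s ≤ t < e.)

Timeline: | 10 0-1 | 11 1-4 | 12 4-7 |
Completion: 10=1  11=4  12=7
Turnaround (C−A): 10=1  11=4  12=7

11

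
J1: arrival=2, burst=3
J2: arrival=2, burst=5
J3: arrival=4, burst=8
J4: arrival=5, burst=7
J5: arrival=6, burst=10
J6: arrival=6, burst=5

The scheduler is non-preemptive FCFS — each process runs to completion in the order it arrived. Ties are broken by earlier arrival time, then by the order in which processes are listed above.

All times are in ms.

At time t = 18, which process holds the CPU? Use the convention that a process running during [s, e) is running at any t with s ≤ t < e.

J4

Gantt: | idle 0-2 | J1 2-5 | J2 5-10 | J3 10-18 | J4 18-25 | J5 25-35 | J6 35-40 |
Completion: J1=5  J2=10  J3=18  J4=25  J5=35  J6=40
Turnaround (C−A): J1=3  J2=8  J3=14  J4=20  J5=29  J6=34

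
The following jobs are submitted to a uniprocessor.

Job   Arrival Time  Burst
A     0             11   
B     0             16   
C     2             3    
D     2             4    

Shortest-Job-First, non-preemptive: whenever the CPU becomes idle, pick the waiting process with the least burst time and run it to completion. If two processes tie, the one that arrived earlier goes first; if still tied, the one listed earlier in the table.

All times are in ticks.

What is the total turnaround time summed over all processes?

Gantt: | A 0-11 | C 11-14 | D 14-18 | B 18-34 |
Completion: A=11  B=34  C=14  D=18
Turnaround = completion − arrival: A=11, B=34, C=12, D=16
Total turnaround = 11 + 34 + 12 + 16 = 73

73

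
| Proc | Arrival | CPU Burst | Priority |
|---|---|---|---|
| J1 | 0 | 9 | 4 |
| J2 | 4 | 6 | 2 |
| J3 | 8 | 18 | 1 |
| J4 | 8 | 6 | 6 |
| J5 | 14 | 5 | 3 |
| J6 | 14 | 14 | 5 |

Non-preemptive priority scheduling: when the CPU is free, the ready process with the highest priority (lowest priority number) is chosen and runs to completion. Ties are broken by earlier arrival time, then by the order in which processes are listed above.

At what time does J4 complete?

58

Timeline: | J1 0-9 | J3 9-27 | J2 27-33 | J5 33-38 | J6 38-52 | J4 52-58 |
Completion: J1=9  J2=33  J3=27  J4=58  J5=38  J6=52
Turnaround (C−A): J1=9  J2=29  J3=19  J4=50  J5=24  J6=38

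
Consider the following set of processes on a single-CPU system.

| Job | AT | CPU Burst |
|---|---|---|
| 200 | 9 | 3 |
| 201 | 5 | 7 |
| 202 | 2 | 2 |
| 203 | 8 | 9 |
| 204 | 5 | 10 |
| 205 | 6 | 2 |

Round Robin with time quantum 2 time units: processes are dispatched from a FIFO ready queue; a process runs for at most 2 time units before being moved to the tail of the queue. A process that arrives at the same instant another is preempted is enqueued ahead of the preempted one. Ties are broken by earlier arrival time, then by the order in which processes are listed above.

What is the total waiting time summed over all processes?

69

Schedule: | idle 0-2 | 202 2-4 | idle 4-5 | 201 5-7 | 204 7-9 | 205 9-11 | 201 11-13 | 203 13-15 | 200 15-17 | 204 17-19 | 201 19-21 | 203 21-23 | 200 23-24 | 204 24-26 | 201 26-27 | 203 27-29 | 204 29-31 | 203 31-33 | 204 33-35 | 203 35-36 |
Completion: 200=24  201=27  202=4  203=36  204=35  205=11
Waiting = turnaround − burst: 200=12, 201=15, 202=0, 203=19, 204=20, 205=3
Total waiting = 12 + 15 + 0 + 19 + 20 + 3 = 69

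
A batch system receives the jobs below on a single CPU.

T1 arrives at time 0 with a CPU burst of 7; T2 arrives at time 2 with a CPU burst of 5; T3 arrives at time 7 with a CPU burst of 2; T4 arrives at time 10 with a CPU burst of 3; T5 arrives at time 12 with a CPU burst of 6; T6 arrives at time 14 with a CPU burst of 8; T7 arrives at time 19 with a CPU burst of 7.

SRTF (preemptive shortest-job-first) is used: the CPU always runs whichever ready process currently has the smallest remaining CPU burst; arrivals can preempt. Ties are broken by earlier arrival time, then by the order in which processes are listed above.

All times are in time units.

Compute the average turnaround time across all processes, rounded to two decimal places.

10.43

Timeline: | T1 0-7 | T3 7-9 | T2 9-10 | T4 10-13 | T2 13-17 | T5 17-23 | T7 23-30 | T6 30-38 |
Completion: T1=7  T2=17  T3=9  T4=13  T5=23  T6=38  T7=30
Turnaround (C−A): T1=7  T2=15  T3=2  T4=3  T5=11  T6=24  T7=11
Turnaround times: T1=7, T2=15, T3=2, T4=3, T5=11, T6=24, T7=11
Average turnaround = (7+15+2+3+11+24+11) / 7 = 73/7 = 10.43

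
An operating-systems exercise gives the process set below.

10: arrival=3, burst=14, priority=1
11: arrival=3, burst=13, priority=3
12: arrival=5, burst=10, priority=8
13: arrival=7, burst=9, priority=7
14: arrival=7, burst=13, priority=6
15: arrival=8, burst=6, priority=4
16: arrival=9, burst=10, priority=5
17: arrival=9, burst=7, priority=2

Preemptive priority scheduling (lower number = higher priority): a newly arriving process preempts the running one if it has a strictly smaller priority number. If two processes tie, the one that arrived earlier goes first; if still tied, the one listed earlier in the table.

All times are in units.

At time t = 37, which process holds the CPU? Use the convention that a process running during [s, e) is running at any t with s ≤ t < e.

Schedule: | idle 0-3 | 10 3-17 | 17 17-24 | 11 24-37 | 15 37-43 | 16 43-53 | 14 53-66 | 13 66-75 | 12 75-85 |
Completion: 10=17  11=37  12=85  13=75  14=66  15=43  16=53  17=24
Turnaround (C−A): 10=14  11=34  12=80  13=68  14=59  15=35  16=44  17=15

15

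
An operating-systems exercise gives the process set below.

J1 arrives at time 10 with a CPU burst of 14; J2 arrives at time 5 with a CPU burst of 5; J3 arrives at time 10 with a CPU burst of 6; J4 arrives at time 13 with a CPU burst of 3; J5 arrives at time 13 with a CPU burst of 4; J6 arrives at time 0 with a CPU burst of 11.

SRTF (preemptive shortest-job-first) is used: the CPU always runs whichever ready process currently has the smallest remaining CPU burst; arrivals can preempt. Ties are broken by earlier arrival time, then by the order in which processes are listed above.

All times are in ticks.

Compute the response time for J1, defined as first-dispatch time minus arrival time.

Schedule: | J6 0-5 | J2 5-10 | J6 10-16 | J4 16-19 | J5 19-23 | J3 23-29 | J1 29-43 |
Completion: J1=43  J2=10  J3=29  J4=19  J5=23  J6=16
Turnaround (C−A): J1=33  J2=5  J3=19  J4=6  J5=10  J6=16
Response(J1) = first start − arrival = 29 − 10 = 19

19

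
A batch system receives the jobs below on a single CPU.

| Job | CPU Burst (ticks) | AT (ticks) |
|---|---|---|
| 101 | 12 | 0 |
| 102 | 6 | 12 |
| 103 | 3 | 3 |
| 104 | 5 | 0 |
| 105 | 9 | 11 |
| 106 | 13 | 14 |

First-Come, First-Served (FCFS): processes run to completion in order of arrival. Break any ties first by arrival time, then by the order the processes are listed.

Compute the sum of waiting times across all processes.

Timeline: | 101 0-12 | 104 12-17 | 103 17-20 | 105 20-29 | 102 29-35 | 106 35-48 |
Completion: 101=12  102=35  103=20  104=17  105=29  106=48
Turnaround (C−A): 101=12  102=23  103=17  104=17  105=18  106=34
Waiting = turnaround − burst: 101=0, 102=17, 103=14, 104=12, 105=9, 106=21
Total waiting = 0 + 17 + 14 + 12 + 9 + 21 = 73

73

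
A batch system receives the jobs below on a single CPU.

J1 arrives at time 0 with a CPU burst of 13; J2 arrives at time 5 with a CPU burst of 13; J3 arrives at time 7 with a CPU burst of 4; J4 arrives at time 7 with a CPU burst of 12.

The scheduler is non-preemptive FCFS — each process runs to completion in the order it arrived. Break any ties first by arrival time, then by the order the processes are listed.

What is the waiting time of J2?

Gantt: | J1 0-13 | J2 13-26 | J3 26-30 | J4 30-42 |
Completion: J1=13  J2=26  J3=30  J4=42
Turnaround (C−A): J1=13  J2=21  J3=23  J4=35
Waiting(J2) = turnaround − burst = 21 − 13 = 8

8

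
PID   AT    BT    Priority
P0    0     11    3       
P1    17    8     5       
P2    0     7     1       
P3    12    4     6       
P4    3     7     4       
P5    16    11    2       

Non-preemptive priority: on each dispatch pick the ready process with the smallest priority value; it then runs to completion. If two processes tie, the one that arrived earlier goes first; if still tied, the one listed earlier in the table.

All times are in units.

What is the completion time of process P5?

29

Schedule: | P2 0-7 | P0 7-18 | P5 18-29 | P4 29-36 | P1 36-44 | P3 44-48 |
Completion: P0=18  P1=44  P2=7  P3=48  P4=36  P5=29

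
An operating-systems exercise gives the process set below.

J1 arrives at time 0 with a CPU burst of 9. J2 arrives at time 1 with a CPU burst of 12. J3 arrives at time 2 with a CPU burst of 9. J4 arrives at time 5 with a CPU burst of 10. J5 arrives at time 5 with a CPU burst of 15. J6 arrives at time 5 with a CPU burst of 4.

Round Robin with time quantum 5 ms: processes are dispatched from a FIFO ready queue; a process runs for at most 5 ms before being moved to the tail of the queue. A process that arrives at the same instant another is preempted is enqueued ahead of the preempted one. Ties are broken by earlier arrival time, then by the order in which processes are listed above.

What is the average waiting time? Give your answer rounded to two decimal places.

31.17

Gantt: | J1 0-5 | J2 5-10 | J3 10-15 | J4 15-20 | J5 20-25 | J6 25-29 | J1 29-33 | J2 33-38 | J3 38-42 | J4 42-47 | J5 47-52 | J2 52-54 | J5 54-59 |
Completion: J1=33  J2=54  J3=42  J4=47  J5=59  J6=29
Turnaround (C−A): J1=33  J2=53  J3=40  J4=42  J5=54  J6=24
Waiting times: J1=24, J2=41, J3=31, J4=32, J5=39, J6=20
Average waiting = (24+41+31+32+39+20) / 6 = 187/6 = 31.17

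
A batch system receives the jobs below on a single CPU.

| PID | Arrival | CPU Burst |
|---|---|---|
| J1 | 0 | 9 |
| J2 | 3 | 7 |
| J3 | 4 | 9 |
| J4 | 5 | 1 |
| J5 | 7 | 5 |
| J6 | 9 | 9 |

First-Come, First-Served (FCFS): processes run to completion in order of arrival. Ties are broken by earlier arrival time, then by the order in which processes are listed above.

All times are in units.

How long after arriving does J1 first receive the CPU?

0

Gantt: | J1 0-9 | J2 9-16 | J3 16-25 | J4 25-26 | J5 26-31 | J6 31-40 |
Completion: J1=9  J2=16  J3=25  J4=26  J5=31  J6=40
Turnaround (C−A): J1=9  J2=13  J3=21  J4=21  J5=24  J6=31
Response(J1) = first start − arrival = 0 − 0 = 0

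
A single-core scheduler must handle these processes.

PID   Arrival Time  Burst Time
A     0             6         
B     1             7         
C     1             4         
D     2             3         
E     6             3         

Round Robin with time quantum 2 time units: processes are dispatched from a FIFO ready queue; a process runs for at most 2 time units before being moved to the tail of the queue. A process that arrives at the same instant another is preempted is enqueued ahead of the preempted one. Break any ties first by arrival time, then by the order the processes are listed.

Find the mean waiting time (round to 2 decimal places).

Gantt: | A 0-2 | B 2-4 | C 4-6 | D 6-8 | A 8-10 | B 10-12 | E 12-14 | C 14-16 | D 16-17 | A 17-19 | B 19-21 | E 21-22 | B 22-23 |
Completion: A=19  B=23  C=16  D=17  E=22
Turnaround (C−A): A=19  B=22  C=15  D=15  E=16
Waiting times: A=13, B=15, C=11, D=12, E=13
Average waiting = (13+15+11+12+13) / 5 = 64/5 = 12.80

12.80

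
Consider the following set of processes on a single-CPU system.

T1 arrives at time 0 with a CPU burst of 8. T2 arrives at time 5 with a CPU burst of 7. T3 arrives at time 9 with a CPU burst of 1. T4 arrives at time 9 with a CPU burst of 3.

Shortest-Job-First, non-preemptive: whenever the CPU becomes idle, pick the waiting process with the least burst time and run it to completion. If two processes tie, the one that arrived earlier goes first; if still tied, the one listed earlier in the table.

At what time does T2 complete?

15

Timeline: | T1 0-8 | T2 8-15 | T3 15-16 | T4 16-19 |
Completion: T1=8  T2=15  T3=16  T4=19
Turnaround (C−A): T1=8  T2=10  T3=7  T4=10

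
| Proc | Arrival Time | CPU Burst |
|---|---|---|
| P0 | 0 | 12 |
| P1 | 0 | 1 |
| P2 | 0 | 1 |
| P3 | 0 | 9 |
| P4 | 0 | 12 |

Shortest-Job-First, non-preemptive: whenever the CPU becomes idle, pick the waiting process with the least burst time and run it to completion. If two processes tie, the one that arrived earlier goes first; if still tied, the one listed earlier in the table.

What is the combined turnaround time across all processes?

Schedule: | P1 0-1 | P2 1-2 | P3 2-11 | P0 11-23 | P4 23-35 |
Completion: P0=23  P1=1  P2=2  P3=11  P4=35
Turnaround = completion − arrival: P0=23, P1=1, P2=2, P3=11, P4=35
Total turnaround = 23 + 1 + 2 + 11 + 35 = 72

72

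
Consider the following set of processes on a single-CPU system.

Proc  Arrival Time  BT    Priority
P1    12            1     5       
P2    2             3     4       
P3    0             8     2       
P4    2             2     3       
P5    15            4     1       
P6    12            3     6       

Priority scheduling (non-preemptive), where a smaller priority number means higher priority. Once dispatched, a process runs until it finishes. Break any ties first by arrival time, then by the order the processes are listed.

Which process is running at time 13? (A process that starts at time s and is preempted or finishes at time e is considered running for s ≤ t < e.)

P1

Timeline: | P3 0-8 | P4 8-10 | P2 10-13 | P1 13-14 | P6 14-17 | P5 17-21 |
Completion: P1=14  P2=13  P3=8  P4=10  P5=21  P6=17
Turnaround (C−A): P1=2  P2=11  P3=8  P4=8  P5=6  P6=5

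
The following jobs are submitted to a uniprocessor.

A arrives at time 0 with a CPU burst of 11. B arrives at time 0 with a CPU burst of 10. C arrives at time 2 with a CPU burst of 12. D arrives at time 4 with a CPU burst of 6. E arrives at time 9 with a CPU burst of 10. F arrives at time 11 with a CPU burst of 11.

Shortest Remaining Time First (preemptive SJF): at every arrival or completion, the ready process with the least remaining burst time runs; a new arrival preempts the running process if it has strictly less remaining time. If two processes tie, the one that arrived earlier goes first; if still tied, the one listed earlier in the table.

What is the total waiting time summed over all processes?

Schedule: | B 0-10 | D 10-16 | E 16-26 | A 26-37 | F 37-48 | C 48-60 |
Completion: A=37  B=10  C=60  D=16  E=26  F=48
Turnaround (C−A): A=37  B=10  C=58  D=12  E=17  F=37
Waiting = turnaround − burst: A=26, B=0, C=46, D=6, E=7, F=26
Total waiting = 26 + 0 + 46 + 6 + 7 + 26 = 111

111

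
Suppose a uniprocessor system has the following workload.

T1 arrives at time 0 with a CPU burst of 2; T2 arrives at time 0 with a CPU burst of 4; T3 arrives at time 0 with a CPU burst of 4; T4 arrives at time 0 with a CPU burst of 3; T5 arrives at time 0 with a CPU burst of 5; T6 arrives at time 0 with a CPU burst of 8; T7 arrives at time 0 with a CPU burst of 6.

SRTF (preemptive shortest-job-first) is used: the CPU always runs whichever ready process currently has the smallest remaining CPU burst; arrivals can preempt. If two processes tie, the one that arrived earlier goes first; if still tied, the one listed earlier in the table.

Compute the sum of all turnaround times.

103

Gantt: | T1 0-2 | T4 2-5 | T2 5-9 | T3 9-13 | T5 13-18 | T7 18-24 | T6 24-32 |
Completion: T1=2  T2=9  T3=13  T4=5  T5=18  T6=32  T7=24
Turnaround = completion − arrival: T1=2, T2=9, T3=13, T4=5, T5=18, T6=32, T7=24
Total turnaround = 2 + 9 + 13 + 5 + 18 + 32 + 24 = 103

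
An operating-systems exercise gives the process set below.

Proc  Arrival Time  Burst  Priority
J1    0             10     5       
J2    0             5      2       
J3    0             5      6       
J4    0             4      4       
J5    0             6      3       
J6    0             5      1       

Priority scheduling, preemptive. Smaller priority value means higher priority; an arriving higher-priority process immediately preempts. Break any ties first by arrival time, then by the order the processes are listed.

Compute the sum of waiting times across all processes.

81

Timeline: | J6 0-5 | J2 5-10 | J5 10-16 | J4 16-20 | J1 20-30 | J3 30-35 |
Completion: J1=30  J2=10  J3=35  J4=20  J5=16  J6=5
Waiting = turnaround − burst: J1=20, J2=5, J3=30, J4=16, J5=10, J6=0
Total waiting = 20 + 5 + 30 + 16 + 10 + 0 = 81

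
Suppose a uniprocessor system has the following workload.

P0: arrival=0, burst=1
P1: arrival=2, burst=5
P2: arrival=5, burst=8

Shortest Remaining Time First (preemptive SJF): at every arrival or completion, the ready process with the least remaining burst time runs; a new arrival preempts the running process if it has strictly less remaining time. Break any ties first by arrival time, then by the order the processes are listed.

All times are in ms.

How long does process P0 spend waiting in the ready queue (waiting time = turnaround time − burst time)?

0

Timeline: | P0 0-1 | idle 1-2 | P1 2-7 | P2 7-15 |
Completion: P0=1  P1=7  P2=15
Turnaround (C−A): P0=1  P1=5  P2=10
Waiting(P0) = turnaround − burst = 1 − 1 = 0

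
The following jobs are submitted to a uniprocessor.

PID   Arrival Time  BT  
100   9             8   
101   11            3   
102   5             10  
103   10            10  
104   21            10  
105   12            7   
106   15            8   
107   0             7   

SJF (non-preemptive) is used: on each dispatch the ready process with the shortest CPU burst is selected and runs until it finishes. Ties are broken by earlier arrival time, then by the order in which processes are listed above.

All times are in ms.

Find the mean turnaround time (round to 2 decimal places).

22.75

Timeline: | 107 0-7 | 102 7-17 | 101 17-20 | 105 20-27 | 100 27-35 | 106 35-43 | 103 43-53 | 104 53-63 |
Completion: 100=35  101=20  102=17  103=53  104=63  105=27  106=43  107=7
Turnaround (C−A): 100=26  101=9  102=12  103=43  104=42  105=15  106=28  107=7
Turnaround times: 100=26, 101=9, 102=12, 103=43, 104=42, 105=15, 106=28, 107=7
Average turnaround = (26+9+12+43+42+15+28+7) / 8 = 182/8 = 22.75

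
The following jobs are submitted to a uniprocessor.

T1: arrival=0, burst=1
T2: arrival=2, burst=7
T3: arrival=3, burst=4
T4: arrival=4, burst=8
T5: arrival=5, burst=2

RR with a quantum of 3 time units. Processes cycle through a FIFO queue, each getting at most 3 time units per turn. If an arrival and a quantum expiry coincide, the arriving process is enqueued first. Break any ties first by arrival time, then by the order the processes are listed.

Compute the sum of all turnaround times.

Timeline: | T1 0-1 | idle 1-2 | T2 2-5 | T3 5-8 | T4 8-11 | T5 11-13 | T2 13-16 | T3 16-17 | T4 17-20 | T2 20-21 | T4 21-23 |
Completion: T1=1  T2=21  T3=17  T4=23  T5=13
Turnaround (C−A): T1=1  T2=19  T3=14  T4=19  T5=8
Turnaround = completion − arrival: T1=1, T2=19, T3=14, T4=19, T5=8
Total turnaround = 1 + 19 + 14 + 19 + 8 = 61

61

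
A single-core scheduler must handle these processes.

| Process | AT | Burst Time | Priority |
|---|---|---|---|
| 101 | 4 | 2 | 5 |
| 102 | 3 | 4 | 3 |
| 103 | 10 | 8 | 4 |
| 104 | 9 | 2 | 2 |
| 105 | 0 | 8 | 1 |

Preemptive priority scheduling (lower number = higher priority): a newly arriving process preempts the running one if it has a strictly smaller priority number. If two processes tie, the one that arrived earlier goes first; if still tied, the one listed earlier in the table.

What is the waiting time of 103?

Timeline: | 105 0-8 | 102 8-9 | 104 9-11 | 102 11-14 | 103 14-22 | 101 22-24 |
Completion: 101=24  102=14  103=22  104=11  105=8
Turnaround (C−A): 101=20  102=11  103=12  104=2  105=8
Waiting(103) = turnaround − burst = 12 − 8 = 4

4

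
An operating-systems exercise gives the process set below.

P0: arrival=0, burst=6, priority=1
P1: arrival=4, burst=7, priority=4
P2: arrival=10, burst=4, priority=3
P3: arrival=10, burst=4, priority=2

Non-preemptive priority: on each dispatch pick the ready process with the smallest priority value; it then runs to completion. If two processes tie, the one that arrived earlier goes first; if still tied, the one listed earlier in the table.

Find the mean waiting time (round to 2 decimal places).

Timeline: | P0 0-6 | P1 6-13 | P3 13-17 | P2 17-21 |
Completion: P0=6  P1=13  P2=21  P3=17
Turnaround (C−A): P0=6  P1=9  P2=11  P3=7
Waiting times: P0=0, P1=2, P2=7, P3=3
Average waiting = (0+2+7+3) / 4 = 12/4 = 3.00

3.00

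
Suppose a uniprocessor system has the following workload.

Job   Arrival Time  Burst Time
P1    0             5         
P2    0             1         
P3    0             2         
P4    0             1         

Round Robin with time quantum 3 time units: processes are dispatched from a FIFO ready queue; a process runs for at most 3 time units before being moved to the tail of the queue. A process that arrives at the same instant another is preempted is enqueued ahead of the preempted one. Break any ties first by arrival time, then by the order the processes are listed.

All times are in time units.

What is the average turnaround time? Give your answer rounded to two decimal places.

Timeline: | P1 0-3 | P2 3-4 | P3 4-6 | P4 6-7 | P1 7-9 |
Completion: P1=9  P2=4  P3=6  P4=7
Turnaround times: P1=9, P2=4, P3=6, P4=7
Average turnaround = (9+4+6+7) / 4 = 26/4 = 6.50

6.50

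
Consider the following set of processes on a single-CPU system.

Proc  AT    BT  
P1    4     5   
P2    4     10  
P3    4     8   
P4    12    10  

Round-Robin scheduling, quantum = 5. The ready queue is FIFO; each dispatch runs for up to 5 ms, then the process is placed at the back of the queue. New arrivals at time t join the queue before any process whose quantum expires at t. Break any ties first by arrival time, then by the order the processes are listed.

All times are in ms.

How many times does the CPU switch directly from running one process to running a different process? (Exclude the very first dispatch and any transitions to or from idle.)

6

Timeline: | idle 0-4 | P1 4-9 | P2 9-14 | P3 14-19 | P4 19-24 | P2 24-29 | P3 29-32 | P4 32-37 |
Completion: P1=9  P2=29  P3=32  P4=37
Turnaround (C−A): P1=5  P2=25  P3=28  P4=25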